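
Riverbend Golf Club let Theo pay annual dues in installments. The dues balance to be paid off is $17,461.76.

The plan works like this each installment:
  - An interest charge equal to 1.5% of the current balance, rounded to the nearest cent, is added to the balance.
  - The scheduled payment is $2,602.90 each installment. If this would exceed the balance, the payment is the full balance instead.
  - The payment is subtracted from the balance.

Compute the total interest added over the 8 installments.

Installment 1: $17,461.76 +$261.93 interest = $17,723.69; pay $2,602.90 → $15,120.79
Installment 2: $15,120.79 +$226.81 interest = $15,347.60; pay $2,602.90 → $12,744.70
Installment 3: $12,744.70 +$191.17 interest = $12,935.87; pay $2,602.90 → $10,332.97
Installment 4: $10,332.97 +$154.99 interest = $10,487.96; pay $2,602.90 → $7,885.06
Installment 5: $7,885.06 +$118.28 interest = $8,003.34; pay $2,602.90 → $5,400.44
Installment 6: $5,400.44 +$81.01 interest = $5,481.45; pay $2,602.90 → $2,878.55
Installment 7: $2,878.55 +$43.18 interest = $2,921.73; pay $2,602.90 → $318.83
Installment 8: $318.83 +$4.78 interest = $323.61; pay $323.61 → $0.00
Total interest: $261.93 + $226.81 + $191.17 + $154.99 + $118.28 + $81.01 + $43.18 + $4.78 = $1,082.15

$1,082.15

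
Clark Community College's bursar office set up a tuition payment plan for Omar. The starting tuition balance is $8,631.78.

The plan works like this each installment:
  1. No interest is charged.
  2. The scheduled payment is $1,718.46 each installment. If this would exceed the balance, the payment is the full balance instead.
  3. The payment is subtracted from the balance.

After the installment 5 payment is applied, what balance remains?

$39.48

Installment 1: opening $8,631.78; payment $1,718.46; balance $6,913.32
Installment 2: opening $6,913.32; payment $1,718.46; balance $5,194.86
Installment 3: opening $5,194.86; payment $1,718.46; balance $3,476.40
Installment 4: opening $3,476.40; payment $1,718.46; balance $1,757.94
Installment 5: opening $1,757.94; payment $1,718.46; balance $39.48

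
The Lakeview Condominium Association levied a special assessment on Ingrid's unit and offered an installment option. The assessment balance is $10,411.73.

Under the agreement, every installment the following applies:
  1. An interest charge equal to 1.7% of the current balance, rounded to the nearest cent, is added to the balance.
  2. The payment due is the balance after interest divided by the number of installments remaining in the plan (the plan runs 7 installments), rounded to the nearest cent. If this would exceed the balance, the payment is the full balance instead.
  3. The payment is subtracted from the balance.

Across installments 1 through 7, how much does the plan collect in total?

$11,144.32

Installment 1: $10,411.73 +$177.00 interest = $10,588.73; pay $1,512.68 → $9,076.05
Installment 2: $9,076.05 +$154.29 interest = $9,230.34; pay $1,538.39 → $7,691.95
Installment 3: $7,691.95 +$130.76 interest = $7,822.71; pay $1,564.54 → $6,258.17
Installment 4: $6,258.17 +$106.39 interest = $6,364.56; pay $1,591.14 → $4,773.42
Installment 5: $4,773.42 +$81.15 interest = $4,854.57; pay $1,618.19 → $3,236.38
Installment 6: $3,236.38 +$55.02 interest = $3,291.40; pay $1,645.70 → $1,645.70
Installment 7: $1,645.70 +$27.98 interest = $1,673.68; pay $1,673.68 → $0.00
Total paid: $11,144.32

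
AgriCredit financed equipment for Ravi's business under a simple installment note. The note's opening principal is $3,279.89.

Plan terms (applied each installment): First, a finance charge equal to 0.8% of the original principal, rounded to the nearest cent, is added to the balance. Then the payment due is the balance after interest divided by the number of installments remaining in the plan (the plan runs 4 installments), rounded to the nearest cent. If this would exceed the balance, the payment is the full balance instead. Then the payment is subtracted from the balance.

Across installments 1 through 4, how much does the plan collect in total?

Installment 1: $3,279.89 +$26.24 interest = $3,306.13; pay $826.53 → $2,479.60
Installment 2: $2,479.60 +$26.24 interest = $2,505.84; pay $835.28 → $1,670.56
Installment 3: $1,670.56 +$26.24 interest = $1,696.80; pay $848.40 → $848.40
Installment 4: $848.40 +$26.24 interest = $874.64; pay $874.64 → $0.00
Total paid: $3,384.85

$3,384.85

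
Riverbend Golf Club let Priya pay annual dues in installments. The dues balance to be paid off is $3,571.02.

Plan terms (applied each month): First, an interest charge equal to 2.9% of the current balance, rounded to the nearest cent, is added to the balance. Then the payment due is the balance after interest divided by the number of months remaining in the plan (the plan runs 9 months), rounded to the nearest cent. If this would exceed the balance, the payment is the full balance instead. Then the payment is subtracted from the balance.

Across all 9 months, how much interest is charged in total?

$559.94

Month 1: $3,571.02 +$103.56 interest = $3,674.58; pay $408.29 → $3,266.29
Month 2: $3,266.29 +$94.72 interest = $3,361.01; pay $420.13 → $2,940.88
Month 3: $2,940.88 +$85.29 interest = $3,026.17; pay $432.31 → $2,593.86
Month 4: $2,593.86 +$75.22 interest = $2,669.08; pay $444.85 → $2,224.23
Month 5: $2,224.23 +$64.50 interest = $2,288.73; pay $457.75 → $1,830.98
Month 6: $1,830.98 +$53.10 interest = $1,884.08; pay $471.02 → $1,413.06
Month 7: $1,413.06 +$40.98 interest = $1,454.04; pay $484.68 → $969.36
Month 8: $969.36 +$28.11 interest = $997.47; pay $498.74 → $498.73
Month 9: $498.73 +$14.46 interest = $513.19; pay $513.19 → $0.00
Total interest: $103.56 + $94.72 + $85.29 + $75.22 + $64.50 + $53.10 + $40.98 + $28.11 + $14.46 = $559.94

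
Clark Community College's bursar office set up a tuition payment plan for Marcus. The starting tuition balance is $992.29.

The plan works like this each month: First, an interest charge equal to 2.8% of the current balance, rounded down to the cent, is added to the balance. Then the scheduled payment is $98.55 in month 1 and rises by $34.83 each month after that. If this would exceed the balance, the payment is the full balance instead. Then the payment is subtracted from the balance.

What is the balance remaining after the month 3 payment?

# | Opening | Interest | Payment | End bal
1 | $992.29 | $27.78 | $98.55 | $921.52
2 | $921.52 | $25.80 | $133.38 | $813.94
3 | $813.94 | $22.79 | $168.21 | $668.52

$668.52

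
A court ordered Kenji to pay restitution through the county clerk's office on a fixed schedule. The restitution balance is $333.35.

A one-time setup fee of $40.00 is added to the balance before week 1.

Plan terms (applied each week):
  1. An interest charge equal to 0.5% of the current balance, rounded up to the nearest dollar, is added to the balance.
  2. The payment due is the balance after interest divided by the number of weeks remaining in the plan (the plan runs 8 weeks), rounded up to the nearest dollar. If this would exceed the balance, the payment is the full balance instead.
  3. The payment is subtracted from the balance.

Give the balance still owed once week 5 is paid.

$143.35

Week 1: opening $373.35; interest $2.00 → $375.35; payment $47.00; balance $328.35
Week 2: opening $328.35; interest $2.00 → $330.35; payment $48.00; balance $282.35
Week 3: opening $282.35; interest $2.00 → $284.35; payment $48.00; balance $236.35
Week 4: opening $236.35; interest $2.00 → $238.35; payment $48.00; balance $190.35
Week 5: opening $190.35; interest $1.00 → $191.35; payment $48.00; balance $143.35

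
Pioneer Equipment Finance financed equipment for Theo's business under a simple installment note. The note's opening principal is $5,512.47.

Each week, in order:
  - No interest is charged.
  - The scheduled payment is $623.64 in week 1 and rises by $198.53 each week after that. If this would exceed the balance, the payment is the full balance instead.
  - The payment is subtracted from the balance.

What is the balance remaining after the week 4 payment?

$1,826.73

Week 1: opening $5,512.47; payment $623.64; balance $4,888.83
Week 2: opening $4,888.83; payment $822.17; balance $4,066.66
Week 3: opening $4,066.66; payment $1,020.70; balance $3,045.96
Week 4: opening $3,045.96; payment $1,219.23; balance $1,826.73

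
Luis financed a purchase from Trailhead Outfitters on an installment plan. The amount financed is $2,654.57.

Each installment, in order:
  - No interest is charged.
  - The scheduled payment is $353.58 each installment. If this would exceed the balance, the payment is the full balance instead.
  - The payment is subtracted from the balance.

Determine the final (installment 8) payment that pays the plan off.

# | Opening | Payment | End bal
1 | $2,654.57 | $353.58 | $2,300.99
2 | $2,300.99 | $353.58 | $1,947.41
3 | $1,947.41 | $353.58 | $1,593.83
4 | $1,593.83 | $353.58 | $1,240.25
5 | $1,240.25 | $353.58 | $886.67
6 | $886.67 | $353.58 | $533.09
7 | $533.09 | $353.58 | $179.51
8 | $179.51 | $179.51 | $0.00

$179.51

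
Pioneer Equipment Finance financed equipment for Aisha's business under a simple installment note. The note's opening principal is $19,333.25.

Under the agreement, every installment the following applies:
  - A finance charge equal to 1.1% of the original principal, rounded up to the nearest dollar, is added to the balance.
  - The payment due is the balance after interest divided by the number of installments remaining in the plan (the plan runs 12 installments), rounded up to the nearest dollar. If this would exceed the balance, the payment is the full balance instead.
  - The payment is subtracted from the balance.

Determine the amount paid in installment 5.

$1,720.00

# | Opening | Interest | Payment | End bal
1 | $19,333.25 | $213.00 | $1,629.00 | $17,917.25
2 | $17,917.25 | $213.00 | $1,649.00 | $16,481.25
3 | $16,481.25 | $213.00 | $1,670.00 | $15,024.25
4 | $15,024.25 | $213.00 | $1,694.00 | $13,543.25
5 | $13,543.25 | $213.00 | $1,720.00 | $12,036.25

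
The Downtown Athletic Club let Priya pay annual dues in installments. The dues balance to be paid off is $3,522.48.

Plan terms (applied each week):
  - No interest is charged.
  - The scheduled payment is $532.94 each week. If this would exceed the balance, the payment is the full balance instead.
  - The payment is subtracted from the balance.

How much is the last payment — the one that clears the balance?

Week 1: opening $3,522.48; payment $532.94; balance $2,989.54
Week 2: opening $2,989.54; payment $532.94; balance $2,456.60
Week 3: opening $2,456.60; payment $532.94; balance $1,923.66
Week 4: opening $1,923.66; payment $532.94; balance $1,390.72
Week 5: opening $1,390.72; payment $532.94; balance $857.78
Week 6: opening $857.78; payment $532.94; balance $324.84
Week 7: opening $324.84; payment $324.84; balance $0.00

$324.84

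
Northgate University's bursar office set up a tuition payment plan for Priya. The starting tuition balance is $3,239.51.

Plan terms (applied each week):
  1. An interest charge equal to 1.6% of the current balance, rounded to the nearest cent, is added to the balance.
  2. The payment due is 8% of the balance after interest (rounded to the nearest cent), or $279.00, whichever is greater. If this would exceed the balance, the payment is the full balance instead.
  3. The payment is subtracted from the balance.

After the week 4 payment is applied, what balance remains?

$2,308.79

# | Opening | Interest | Payment | End bal
1 | $3,239.51 | $51.83 | $279.00 | $3,012.34
2 | $3,012.34 | $48.20 | $279.00 | $2,781.54
3 | $2,781.54 | $44.50 | $279.00 | $2,547.04
4 | $2,547.04 | $40.75 | $279.00 | $2,308.79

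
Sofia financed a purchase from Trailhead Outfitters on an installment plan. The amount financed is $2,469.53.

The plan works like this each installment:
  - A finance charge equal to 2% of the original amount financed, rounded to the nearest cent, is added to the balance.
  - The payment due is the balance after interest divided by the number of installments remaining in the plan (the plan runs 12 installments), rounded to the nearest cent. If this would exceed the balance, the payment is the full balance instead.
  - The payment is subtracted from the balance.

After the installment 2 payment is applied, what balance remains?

$2,144.00

Installment 1: $2,469.53 +$49.39 interest = $2,518.92; pay $209.91 → $2,309.01
Installment 2: $2,309.01 +$49.39 interest = $2,358.40; pay $214.40 → $2,144.00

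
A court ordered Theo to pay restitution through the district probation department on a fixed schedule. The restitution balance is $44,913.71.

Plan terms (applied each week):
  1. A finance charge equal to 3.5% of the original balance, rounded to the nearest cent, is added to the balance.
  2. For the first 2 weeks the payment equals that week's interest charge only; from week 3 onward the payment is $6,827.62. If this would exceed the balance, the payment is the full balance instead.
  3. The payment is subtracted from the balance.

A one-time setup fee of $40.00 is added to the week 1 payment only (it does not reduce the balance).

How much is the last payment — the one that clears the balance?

Week 1: $44,913.71 +$1,571.98 interest = $46,485.69; pay $1,571.98 (+ $40.00 fee) → $44,913.71
Week 2: $44,913.71 +$1,571.98 interest = $46,485.69; pay $1,571.98 → $44,913.71
Week 3: $44,913.71 +$1,571.98 interest = $46,485.69; pay $6,827.62 → $39,658.07
Week 4: $39,658.07 +$1,571.98 interest = $41,230.05; pay $6,827.62 → $34,402.43
Week 5: $34,402.43 +$1,571.98 interest = $35,974.41; pay $6,827.62 → $29,146.79
Week 6: $29,146.79 +$1,571.98 interest = $30,718.77; pay $6,827.62 → $23,891.15
Week 7: $23,891.15 +$1,571.98 interest = $25,463.13; pay $6,827.62 → $18,635.51
Week 8: $18,635.51 +$1,571.98 interest = $20,207.49; pay $6,827.62 → $13,379.87
Week 9: $13,379.87 +$1,571.98 interest = $14,951.85; pay $6,827.62 → $8,124.23
Week 10: $8,124.23 +$1,571.98 interest = $9,696.21; pay $6,827.62 → $2,868.59
Week 11: $2,868.59 +$1,571.98 interest = $4,440.57; pay $4,440.57 → $0.00

$4,440.57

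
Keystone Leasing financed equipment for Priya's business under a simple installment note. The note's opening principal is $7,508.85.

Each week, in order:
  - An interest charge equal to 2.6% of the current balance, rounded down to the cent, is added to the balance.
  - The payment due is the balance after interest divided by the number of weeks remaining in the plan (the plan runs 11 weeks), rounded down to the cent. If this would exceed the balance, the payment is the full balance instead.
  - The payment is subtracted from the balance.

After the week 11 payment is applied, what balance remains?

Week 1: $7,508.85 +$195.23 interest = $7,704.08; pay $700.37 → $7,003.71
Week 2: $7,003.71 +$182.09 interest = $7,185.80; pay $718.58 → $6,467.22
Week 3: $6,467.22 +$168.14 interest = $6,635.36; pay $737.26 → $5,898.10
Week 4: $5,898.10 +$153.35 interest = $6,051.45; pay $756.43 → $5,295.02
Week 5: $5,295.02 +$137.67 interest = $5,432.69; pay $776.09 → $4,656.60
Week 6: $4,656.60 +$121.07 interest = $4,777.67; pay $796.27 → $3,981.40
Week 7: $3,981.40 +$103.51 interest = $4,084.91; pay $816.98 → $3,267.93
Week 8: $3,267.93 +$84.96 interest = $3,352.89; pay $838.22 → $2,514.67
Week 9: $2,514.67 +$65.38 interest = $2,580.05; pay $860.01 → $1,720.04
Week 10: $1,720.04 +$44.72 interest = $1,764.76; pay $882.38 → $882.38
Week 11: $882.38 +$22.94 interest = $905.32; pay $905.32 → $0.00

$0.00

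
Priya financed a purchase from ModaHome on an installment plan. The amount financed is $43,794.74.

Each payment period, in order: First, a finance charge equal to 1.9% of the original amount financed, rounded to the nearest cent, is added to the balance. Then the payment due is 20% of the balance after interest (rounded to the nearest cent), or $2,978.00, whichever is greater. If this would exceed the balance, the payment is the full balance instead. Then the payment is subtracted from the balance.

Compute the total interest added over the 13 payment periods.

$10,817.30

Payment period 1: $43,794.74 +$832.10 interest = $44,626.84; pay $8,925.37 → $35,701.47
Payment period 2: $35,701.47 +$832.10 interest = $36,533.57; pay $7,306.71 → $29,226.86
Payment period 3: $29,226.86 +$832.10 interest = $30,058.96; pay $6,011.79 → $24,047.17
Payment period 4: $24,047.17 +$832.10 interest = $24,879.27; pay $4,975.85 → $19,903.42
Payment period 5: $19,903.42 +$832.10 interest = $20,735.52; pay $4,147.10 → $16,588.42
Payment period 6: $16,588.42 +$832.10 interest = $17,420.52; pay $3,484.10 → $13,936.42
Payment period 7: $13,936.42 +$832.10 interest = $14,768.52; pay $2,978.00 → $11,790.52
Payment period 8: $11,790.52 +$832.10 interest = $12,622.62; pay $2,978.00 → $9,644.62
Payment period 9: $9,644.62 +$832.10 interest = $10,476.72; pay $2,978.00 → $7,498.72
Payment period 10: $7,498.72 +$832.10 interest = $8,330.82; pay $2,978.00 → $5,352.82
Payment period 11: $5,352.82 +$832.10 interest = $6,184.92; pay $2,978.00 → $3,206.92
Payment period 12: $3,206.92 +$832.10 interest = $4,039.02; pay $2,978.00 → $1,061.02
Payment period 13: $1,061.02 +$832.10 interest = $1,893.12; pay $1,893.12 → $0.00
Total interest: $832.10 + $832.10 + $832.10 + $832.10 + $832.10 + $832.10 + $832.10 + $832.10 + $832.10 + $832.10 + $832.10 + $832.10 + $832.10 = $10,817.30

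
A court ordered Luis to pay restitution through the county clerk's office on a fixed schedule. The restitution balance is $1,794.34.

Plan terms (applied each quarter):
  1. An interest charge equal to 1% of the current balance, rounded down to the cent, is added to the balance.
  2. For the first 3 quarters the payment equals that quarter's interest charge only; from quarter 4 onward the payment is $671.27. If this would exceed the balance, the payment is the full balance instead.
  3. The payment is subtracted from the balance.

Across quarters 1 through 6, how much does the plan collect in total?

$1,882.32

Quarter 1: opening $1,794.34; interest $17.94 → $1,812.28; payment $17.94; balance $1,794.34
Quarter 2: opening $1,794.34; interest $17.94 → $1,812.28; payment $17.94; balance $1,794.34
Quarter 3: opening $1,794.34; interest $17.94 → $1,812.28; payment $17.94; balance $1,794.34
Quarter 4: opening $1,794.34; interest $17.94 → $1,812.28; payment $671.27; balance $1,141.01
Quarter 5: opening $1,141.01; interest $11.41 → $1,152.42; payment $671.27; balance $481.15
Quarter 6: opening $481.15; interest $4.81 → $485.96; payment $485.96; balance $0.00
Total paid: $1,882.32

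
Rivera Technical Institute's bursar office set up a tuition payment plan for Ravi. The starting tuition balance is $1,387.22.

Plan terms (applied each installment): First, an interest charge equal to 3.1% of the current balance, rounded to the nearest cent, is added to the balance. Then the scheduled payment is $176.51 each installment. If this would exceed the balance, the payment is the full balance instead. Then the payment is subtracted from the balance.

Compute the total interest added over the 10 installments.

Installment 1: opening $1,387.22; interest $43.00 → $1,430.22; payment $176.51; balance $1,253.71
Installment 2: opening $1,253.71; interest $38.87 → $1,292.58; payment $176.51; balance $1,116.07
Installment 3: opening $1,116.07; interest $34.60 → $1,150.67; payment $176.51; balance $974.16
Installment 4: opening $974.16; interest $30.20 → $1,004.36; payment $176.51; balance $827.85
Installment 5: opening $827.85; interest $25.66 → $853.51; payment $176.51; balance $677.00
Installment 6: opening $677.00; interest $20.99 → $697.99; payment $176.51; balance $521.48
Installment 7: opening $521.48; interest $16.17 → $537.65; payment $176.51; balance $361.14
Installment 8: opening $361.14; interest $11.20 → $372.34; payment $176.51; balance $195.83
Installment 9: opening $195.83; interest $6.07 → $201.90; payment $176.51; balance $25.39
Installment 10: opening $25.39; interest $0.79 → $26.18; payment $26.18; balance $0.00
Total interest: $43.00 + $38.87 + $34.60 + $30.20 + $25.66 + $20.99 + $16.17 + $11.20 + $6.07 + $0.79 = $227.55

$227.55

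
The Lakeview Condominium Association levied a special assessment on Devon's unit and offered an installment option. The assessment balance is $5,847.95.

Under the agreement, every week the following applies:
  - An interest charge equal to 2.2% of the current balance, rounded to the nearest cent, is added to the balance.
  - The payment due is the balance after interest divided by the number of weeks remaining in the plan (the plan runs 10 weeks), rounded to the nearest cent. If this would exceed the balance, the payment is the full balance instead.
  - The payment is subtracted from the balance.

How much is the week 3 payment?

$624.25

Week 1: opening $5,847.95; interest $128.65 → $5,976.60; payment $597.66; balance $5,378.94
Week 2: opening $5,378.94; interest $118.34 → $5,497.28; payment $610.81; balance $4,886.47
Week 3: opening $4,886.47; interest $107.50 → $4,993.97; payment $624.25; balance $4,369.72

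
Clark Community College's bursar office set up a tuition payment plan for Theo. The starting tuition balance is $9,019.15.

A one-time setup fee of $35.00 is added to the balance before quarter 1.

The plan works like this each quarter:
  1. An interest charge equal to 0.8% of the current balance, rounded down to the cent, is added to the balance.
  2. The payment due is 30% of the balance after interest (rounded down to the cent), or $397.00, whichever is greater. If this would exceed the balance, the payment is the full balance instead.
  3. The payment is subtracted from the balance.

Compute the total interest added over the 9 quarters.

# | Opening | Interest | Payment | End bal
1 | $9,054.15 | $72.43 | $2,737.97 | $6,388.61
2 | $6,388.61 | $51.10 | $1,931.91 | $4,507.80
3 | $4,507.80 | $36.06 | $1,363.15 | $3,180.71
4 | $3,180.71 | $25.44 | $961.84 | $2,244.31
5 | $2,244.31 | $17.95 | $678.67 | $1,583.59
6 | $1,583.59 | $12.66 | $478.87 | $1,117.38
7 | $1,117.38 | $8.93 | $397.00 | $729.31
8 | $729.31 | $5.83 | $397.00 | $338.14
9 | $338.14 | $2.70 | $340.84 | $0.00
Total interest: $72.43 + $51.10 + $36.06 + $25.44 + $17.95 + $12.66 + $8.93 + $5.83 + $2.70 = $233.10

$233.10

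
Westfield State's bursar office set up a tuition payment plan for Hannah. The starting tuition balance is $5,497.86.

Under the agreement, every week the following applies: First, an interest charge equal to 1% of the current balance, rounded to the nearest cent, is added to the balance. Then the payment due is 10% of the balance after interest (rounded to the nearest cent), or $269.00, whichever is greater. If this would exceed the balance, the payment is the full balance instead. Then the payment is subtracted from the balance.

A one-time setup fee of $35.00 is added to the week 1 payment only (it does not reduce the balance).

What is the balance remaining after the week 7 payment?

$2,819.30

Week 1: opening $5,497.86; interest $54.98 → $5,552.84; payment $555.28 (+ $35.00 fee); balance $4,997.56
Week 2: opening $4,997.56; interest $49.98 → $5,047.54; payment $504.75; balance $4,542.79
Week 3: opening $4,542.79; interest $45.43 → $4,588.22; payment $458.82; balance $4,129.40
Week 4: opening $4,129.40; interest $41.29 → $4,170.69; payment $417.07; balance $3,753.62
Week 5: opening $3,753.62; interest $37.54 → $3,791.16; payment $379.12; balance $3,412.04
Week 6: opening $3,412.04; interest $34.12 → $3,446.16; payment $344.62; balance $3,101.54
Week 7: opening $3,101.54; interest $31.02 → $3,132.56; payment $313.26; balance $2,819.30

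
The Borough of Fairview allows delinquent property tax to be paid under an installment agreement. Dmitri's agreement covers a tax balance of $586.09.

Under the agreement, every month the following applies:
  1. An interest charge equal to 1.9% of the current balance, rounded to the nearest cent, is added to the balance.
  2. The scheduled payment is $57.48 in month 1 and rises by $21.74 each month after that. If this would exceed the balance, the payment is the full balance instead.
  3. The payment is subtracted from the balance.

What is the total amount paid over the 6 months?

$630.99

Month 1: $586.09 +$11.14 interest = $597.23; pay $57.48 → $539.75
Month 2: $539.75 +$10.26 interest = $550.01; pay $79.22 → $470.79
Month 3: $470.79 +$8.95 interest = $479.74; pay $100.96 → $378.78
Month 4: $378.78 +$7.20 interest = $385.98; pay $122.70 → $263.28
Month 5: $263.28 +$5.00 interest = $268.28; pay $144.44 → $123.84
Month 6: $123.84 +$2.35 interest = $126.19; pay $126.19 → $0.00
Total paid: $630.99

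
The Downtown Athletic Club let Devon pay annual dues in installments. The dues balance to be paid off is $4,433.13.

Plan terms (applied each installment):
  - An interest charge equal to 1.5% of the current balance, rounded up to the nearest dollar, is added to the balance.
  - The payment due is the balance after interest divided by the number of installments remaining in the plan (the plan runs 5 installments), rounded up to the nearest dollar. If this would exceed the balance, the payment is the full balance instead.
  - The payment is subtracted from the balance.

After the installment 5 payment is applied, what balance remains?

$0.00

Installment 1: opening $4,433.13; interest $67.00 → $4,500.13; payment $901.00; balance $3,599.13
Installment 2: opening $3,599.13; interest $54.00 → $3,653.13; payment $914.00; balance $2,739.13
Installment 3: opening $2,739.13; interest $42.00 → $2,781.13; payment $928.00; balance $1,853.13
Installment 4: opening $1,853.13; interest $28.00 → $1,881.13; payment $941.00; balance $940.13
Installment 5: opening $940.13; interest $15.00 → $955.13; payment $955.13; balance $0.00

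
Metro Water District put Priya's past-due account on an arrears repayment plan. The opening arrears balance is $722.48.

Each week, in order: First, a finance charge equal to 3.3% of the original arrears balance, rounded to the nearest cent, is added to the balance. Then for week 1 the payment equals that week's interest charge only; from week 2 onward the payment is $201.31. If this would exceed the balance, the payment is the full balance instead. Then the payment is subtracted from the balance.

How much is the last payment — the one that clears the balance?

$36.44

Week 1: $722.48 +$23.84 interest = $746.32; pay $23.84 → $722.48
Week 2: $722.48 +$23.84 interest = $746.32; pay $201.31 → $545.01
Week 3: $545.01 +$23.84 interest = $568.85; pay $201.31 → $367.54
Week 4: $367.54 +$23.84 interest = $391.38; pay $201.31 → $190.07
Week 5: $190.07 +$23.84 interest = $213.91; pay $201.31 → $12.60
Week 6: $12.60 +$23.84 interest = $36.44; pay $36.44 → $0.00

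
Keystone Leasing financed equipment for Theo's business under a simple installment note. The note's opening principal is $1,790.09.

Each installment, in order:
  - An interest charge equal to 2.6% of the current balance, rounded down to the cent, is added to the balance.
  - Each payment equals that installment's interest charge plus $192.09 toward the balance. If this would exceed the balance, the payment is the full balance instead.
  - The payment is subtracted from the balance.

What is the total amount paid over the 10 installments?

$2,030.72

Installment 1: $1,790.09 +$46.54 interest = $1,836.63; pay $238.63 → $1,598.00
Installment 2: $1,598.00 +$41.54 interest = $1,639.54; pay $233.63 → $1,405.91
Installment 3: $1,405.91 +$36.55 interest = $1,442.46; pay $228.64 → $1,213.82
Installment 4: $1,213.82 +$31.55 interest = $1,245.37; pay $223.64 → $1,021.73
Installment 5: $1,021.73 +$26.56 interest = $1,048.29; pay $218.65 → $829.64
Installment 6: $829.64 +$21.57 interest = $851.21; pay $213.66 → $637.55
Installment 7: $637.55 +$16.57 interest = $654.12; pay $208.66 → $445.46
Installment 8: $445.46 +$11.58 interest = $457.04; pay $203.67 → $253.37
Installment 9: $253.37 +$6.58 interest = $259.95; pay $198.67 → $61.28
Installment 10: $61.28 +$1.59 interest = $62.87; pay $62.87 → $0.00
Total paid: $2,030.72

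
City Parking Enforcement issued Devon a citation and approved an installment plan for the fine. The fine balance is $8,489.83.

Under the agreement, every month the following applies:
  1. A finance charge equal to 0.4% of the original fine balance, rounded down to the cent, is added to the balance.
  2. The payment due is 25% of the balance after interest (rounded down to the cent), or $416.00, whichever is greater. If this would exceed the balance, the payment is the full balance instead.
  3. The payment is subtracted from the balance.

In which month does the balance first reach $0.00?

11

Month 1: $8,489.83 +$33.95 interest = $8,523.78; pay $2,130.94 → $6,392.84
Month 2: $6,392.84 +$33.95 interest = $6,426.79; pay $1,606.69 → $4,820.10
Month 3: $4,820.10 +$33.95 interest = $4,854.05; pay $1,213.51 → $3,640.54
Month 4: $3,640.54 +$33.95 interest = $3,674.49; pay $918.62 → $2,755.87
Month 5: $2,755.87 +$33.95 interest = $2,789.82; pay $697.45 → $2,092.37
Month 6: $2,092.37 +$33.95 interest = $2,126.32; pay $531.58 → $1,594.74
Month 7: $1,594.74 +$33.95 interest = $1,628.69; pay $416.00 → $1,212.69
Month 8: $1,212.69 +$33.95 interest = $1,246.64; pay $416.00 → $830.64
Month 9: $830.64 +$33.95 interest = $864.59; pay $416.00 → $448.59
Month 10: $448.59 +$33.95 interest = $482.54; pay $416.00 → $66.54
Month 11: $66.54 +$33.95 interest = $100.49; pay $100.49 → $0.00
Balance reaches $0.00 in month 11.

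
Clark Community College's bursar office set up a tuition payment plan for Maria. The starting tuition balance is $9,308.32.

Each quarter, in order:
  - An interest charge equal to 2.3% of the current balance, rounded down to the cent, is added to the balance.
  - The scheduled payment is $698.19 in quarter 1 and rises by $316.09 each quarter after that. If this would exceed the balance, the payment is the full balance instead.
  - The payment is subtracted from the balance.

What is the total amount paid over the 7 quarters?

$10,303.55

Quarter 1: opening $9,308.32; interest $214.09 → $9,522.41; payment $698.19; balance $8,824.22
Quarter 2: opening $8,824.22; interest $202.95 → $9,027.17; payment $1,014.28; balance $8,012.89
Quarter 3: opening $8,012.89; interest $184.29 → $8,197.18; payment $1,330.37; balance $6,866.81
Quarter 4: opening $6,866.81; interest $157.93 → $7,024.74; payment $1,646.46; balance $5,378.28
Quarter 5: opening $5,378.28; interest $123.70 → $5,501.98; payment $1,962.55; balance $3,539.43
Quarter 6: opening $3,539.43; interest $81.40 → $3,620.83; payment $2,278.64; balance $1,342.19
Quarter 7: opening $1,342.19; interest $30.87 → $1,373.06; payment $1,373.06; balance $0.00
Total paid: $10,303.55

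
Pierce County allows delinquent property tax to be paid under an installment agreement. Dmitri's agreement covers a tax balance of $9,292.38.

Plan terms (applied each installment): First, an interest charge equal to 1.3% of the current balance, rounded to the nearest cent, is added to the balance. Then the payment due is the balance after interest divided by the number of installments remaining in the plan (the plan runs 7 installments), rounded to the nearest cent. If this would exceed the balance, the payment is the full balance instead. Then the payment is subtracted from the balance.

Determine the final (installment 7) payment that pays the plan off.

$1,453.10

# | Opening | Interest | Payment | End bal
1 | $9,292.38 | $120.80 | $1,344.74 | $8,068.44
2 | $8,068.44 | $104.89 | $1,362.22 | $6,811.11
3 | $6,811.11 | $88.54 | $1,379.93 | $5,519.72
4 | $5,519.72 | $71.76 | $1,397.87 | $4,193.61
5 | $4,193.61 | $54.52 | $1,416.04 | $2,832.09
6 | $2,832.09 | $36.82 | $1,434.46 | $1,434.45
7 | $1,434.45 | $18.65 | $1,453.10 | $0.00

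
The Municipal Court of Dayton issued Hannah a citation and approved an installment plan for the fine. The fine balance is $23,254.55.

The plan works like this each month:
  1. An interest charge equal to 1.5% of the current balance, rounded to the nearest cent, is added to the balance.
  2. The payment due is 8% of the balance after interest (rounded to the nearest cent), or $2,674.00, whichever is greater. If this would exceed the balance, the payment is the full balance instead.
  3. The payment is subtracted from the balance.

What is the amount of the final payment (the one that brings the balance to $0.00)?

# | Opening | Interest | Payment | End bal
1 | $23,254.55 | $348.82 | $2,674.00 | $20,929.37
2 | $20,929.37 | $313.94 | $2,674.00 | $18,569.31
3 | $18,569.31 | $278.54 | $2,674.00 | $16,173.85
4 | $16,173.85 | $242.61 | $2,674.00 | $13,742.46
5 | $13,742.46 | $206.14 | $2,674.00 | $11,274.60
6 | $11,274.60 | $169.12 | $2,674.00 | $8,769.72
7 | $8,769.72 | $131.55 | $2,674.00 | $6,227.27
8 | $6,227.27 | $93.41 | $2,674.00 | $3,646.68
9 | $3,646.68 | $54.70 | $2,674.00 | $1,027.38
10 | $1,027.38 | $15.41 | $1,042.79 | $0.00

$1,042.79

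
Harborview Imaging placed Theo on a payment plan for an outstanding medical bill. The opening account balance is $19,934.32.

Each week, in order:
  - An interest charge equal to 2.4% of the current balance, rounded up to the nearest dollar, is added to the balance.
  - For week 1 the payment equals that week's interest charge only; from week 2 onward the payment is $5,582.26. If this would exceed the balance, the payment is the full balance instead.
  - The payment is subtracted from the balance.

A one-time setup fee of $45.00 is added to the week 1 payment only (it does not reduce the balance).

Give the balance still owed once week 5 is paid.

Week 1: opening $19,934.32; interest $479.00 → $20,413.32; payment $479.00 (+ $45.00 fee); balance $19,934.32
Week 2: opening $19,934.32; interest $479.00 → $20,413.32; payment $5,582.26; balance $14,831.06
Week 3: opening $14,831.06; interest $356.00 → $15,187.06; payment $5,582.26; balance $9,604.80
Week 4: opening $9,604.80; interest $231.00 → $9,835.80; payment $5,582.26; balance $4,253.54
Week 5: opening $4,253.54; interest $103.00 → $4,356.54; payment $4,356.54; balance $0.00

$0.00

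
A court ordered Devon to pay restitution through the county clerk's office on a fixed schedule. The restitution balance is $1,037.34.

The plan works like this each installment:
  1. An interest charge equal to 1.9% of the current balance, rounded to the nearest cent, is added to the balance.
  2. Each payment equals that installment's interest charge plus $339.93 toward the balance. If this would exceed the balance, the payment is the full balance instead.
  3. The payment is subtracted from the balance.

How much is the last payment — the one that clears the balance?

# | Opening | Interest | Payment | End bal
1 | $1,037.34 | $19.71 | $359.64 | $697.41
2 | $697.41 | $13.25 | $353.18 | $357.48
3 | $357.48 | $6.79 | $346.72 | $17.55
4 | $17.55 | $0.33 | $17.88 | $0.00

$17.88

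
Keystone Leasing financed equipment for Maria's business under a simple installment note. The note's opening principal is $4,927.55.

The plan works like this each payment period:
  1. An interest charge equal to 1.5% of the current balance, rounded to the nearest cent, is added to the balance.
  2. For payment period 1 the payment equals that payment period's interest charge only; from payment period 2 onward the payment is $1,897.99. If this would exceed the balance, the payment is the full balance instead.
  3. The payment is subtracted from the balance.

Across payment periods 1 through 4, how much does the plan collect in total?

$5,140.70

# | Opening | Interest | Payment | End bal
1 | $4,927.55 | $73.91 | $73.91 | $4,927.55
2 | $4,927.55 | $73.91 | $1,897.99 | $3,103.47
3 | $3,103.47 | $46.55 | $1,897.99 | $1,252.03
4 | $1,252.03 | $18.78 | $1,270.81 | $0.00
Total paid: $5,140.70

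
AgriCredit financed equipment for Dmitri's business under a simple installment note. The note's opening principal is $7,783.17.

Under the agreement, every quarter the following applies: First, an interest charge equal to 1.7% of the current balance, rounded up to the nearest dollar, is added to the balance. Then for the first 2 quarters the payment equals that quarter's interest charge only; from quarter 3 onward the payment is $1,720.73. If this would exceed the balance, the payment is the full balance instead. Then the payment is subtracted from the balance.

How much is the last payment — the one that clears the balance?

# | Opening | Interest | Payment | End bal
1 | $7,783.17 | $133.00 | $133.00 | $7,783.17
2 | $7,783.17 | $133.00 | $133.00 | $7,783.17
3 | $7,783.17 | $133.00 | $1,720.73 | $6,195.44
4 | $6,195.44 | $106.00 | $1,720.73 | $4,580.71
5 | $4,580.71 | $78.00 | $1,720.73 | $2,937.98
6 | $2,937.98 | $50.00 | $1,720.73 | $1,267.25
7 | $1,267.25 | $22.00 | $1,289.25 | $0.00

$1,289.25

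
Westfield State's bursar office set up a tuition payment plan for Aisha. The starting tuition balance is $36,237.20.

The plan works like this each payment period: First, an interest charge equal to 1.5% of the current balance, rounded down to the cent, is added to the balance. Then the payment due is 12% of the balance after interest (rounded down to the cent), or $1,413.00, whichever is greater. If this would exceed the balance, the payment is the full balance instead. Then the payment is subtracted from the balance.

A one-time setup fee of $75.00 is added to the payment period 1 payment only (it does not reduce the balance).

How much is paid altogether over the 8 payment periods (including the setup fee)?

$24,659.15

Payment period 1: $36,237.20 +$543.55 interest = $36,780.75; pay $4,413.69 (+ $75.00 fee) → $32,367.06
Payment period 2: $32,367.06 +$485.50 interest = $32,852.56; pay $3,942.30 → $28,910.26
Payment period 3: $28,910.26 +$433.65 interest = $29,343.91; pay $3,521.26 → $25,822.65
Payment period 4: $25,822.65 +$387.33 interest = $26,209.98; pay $3,145.19 → $23,064.79
Payment period 5: $23,064.79 +$345.97 interest = $23,410.76; pay $2,809.29 → $20,601.47
Payment period 6: $20,601.47 +$309.02 interest = $20,910.49; pay $2,509.25 → $18,401.24
Payment period 7: $18,401.24 +$276.01 interest = $18,677.25; pay $2,241.27 → $16,435.98
Payment period 8: $16,435.98 +$246.53 interest = $16,682.51; pay $2,001.90 → $14,680.61
Total paid: $24,659.15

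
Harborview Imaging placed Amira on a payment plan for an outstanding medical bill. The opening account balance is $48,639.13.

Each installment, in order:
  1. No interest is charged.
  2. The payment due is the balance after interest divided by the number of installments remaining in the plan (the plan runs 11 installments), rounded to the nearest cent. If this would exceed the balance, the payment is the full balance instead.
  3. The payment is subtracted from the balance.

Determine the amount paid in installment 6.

Installment 1: $48,639.13 − $4,421.74 → $44,217.39
Installment 2: $44,217.39 − $4,421.74 → $39,795.65
Installment 3: $39,795.65 − $4,421.74 → $35,373.91
Installment 4: $35,373.91 − $4,421.74 → $30,952.17
Installment 5: $30,952.17 − $4,421.74 → $26,530.43
Installment 6: $26,530.43 − $4,421.74 → $22,108.69

$4,421.74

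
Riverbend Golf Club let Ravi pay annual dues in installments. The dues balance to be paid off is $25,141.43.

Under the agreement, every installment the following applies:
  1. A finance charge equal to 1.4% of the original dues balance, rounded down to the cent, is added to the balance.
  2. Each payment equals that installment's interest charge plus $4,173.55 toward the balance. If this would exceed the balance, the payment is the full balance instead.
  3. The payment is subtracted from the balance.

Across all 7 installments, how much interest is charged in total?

# | Opening | Interest | Payment | End bal
1 | $25,141.43 | $351.98 | $4,525.53 | $20,967.88
2 | $20,967.88 | $351.98 | $4,525.53 | $16,794.33
3 | $16,794.33 | $351.98 | $4,525.53 | $12,620.78
4 | $12,620.78 | $351.98 | $4,525.53 | $8,447.23
5 | $8,447.23 | $351.98 | $4,525.53 | $4,273.68
6 | $4,273.68 | $351.98 | $4,525.53 | $100.13
7 | $100.13 | $351.98 | $452.11 | $0.00
Total interest: $351.98 + $351.98 + $351.98 + $351.98 + $351.98 + $351.98 + $351.98 = $2,463.86

$2,463.86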